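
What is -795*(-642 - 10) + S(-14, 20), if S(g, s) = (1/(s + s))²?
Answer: 829344001/1600 ≈ 5.1834e+5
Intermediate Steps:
S(g, s) = 1/(4*s²) (S(g, s) = (1/(2*s))² = 1/(4*s²))
-795*(-642 - 10) + S(-14, 20) = -795*(-642 - 10) + (¼)/20² = -795*(-652) + (¼)*(1/400) = 518340 + 1/1600 = 829344001/1600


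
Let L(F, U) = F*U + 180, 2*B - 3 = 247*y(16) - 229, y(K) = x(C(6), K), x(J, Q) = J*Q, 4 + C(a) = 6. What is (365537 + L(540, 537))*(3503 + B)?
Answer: 4814127374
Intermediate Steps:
C(a) = 2 (C(a) = -4 + 6 = 2)
y(K) = 2*K
B = 3839 (B = 3/2 + (247*(2*16) - 229)/2 = 3/2 + (247*32 - 229)/2 = 3/2 + (7904 - 229)/2 = 3/2 + (1/2)*7675 = 3/2 + 7675/2 = 3839)
L(F, U) = 180 + F*U
(365537 + L(540, 537))*(3503 + B) = (365537 + (180 + 540*537))*(3503 + 3839) = (365537 + (180 + 289980))*7342 = (365537 + 290160)*7342 = 655697*7342 = 4814127374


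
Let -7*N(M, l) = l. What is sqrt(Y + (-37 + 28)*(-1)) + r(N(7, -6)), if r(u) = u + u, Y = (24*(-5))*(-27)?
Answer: 411/7 ≈ 58.714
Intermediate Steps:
N(M, l) = -l/7
Y = 3240 (Y = -120*(-27) = 3240)
r(u) = 2*u
sqrt(Y + (-37 + 28)*(-1)) + r(N(7, -6)) = sqrt(3240 + (-37 + 28)*(-1)) + 2*(-1/7*(-6)) = sqrt(3240 - 9*(-1)) + 2*(6/7) = sqrt(3240 + 9) + 12/7 = sqrt(3249) + 12/7 = 57 + 12/7 = 411/7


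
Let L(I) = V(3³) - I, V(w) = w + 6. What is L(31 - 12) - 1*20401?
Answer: -20387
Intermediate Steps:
V(w) = 6 + w
L(I) = 33 - I (L(I) = (6 + 3³) - I = (6 + 27) - I = 33 - I)
L(31 - 12) - 1*20401 = (33 - (31 - 12)) - 1*20401 = (33 - 1*19) - 20401 = (33 - 19) - 20401 = 14 - 20401 = -20387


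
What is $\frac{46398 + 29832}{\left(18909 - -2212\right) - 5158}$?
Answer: $\frac{25410}{5321} \approx 4.7754$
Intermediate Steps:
$\frac{46398 + 29832}{\left(18909 - -2212\right) - 5158} = \frac{76230}{\left(18909 + 2212\right) - 5158} = \frac{76230}{21121 - 5158} = \frac{76230}{15963} = 76230 \cdot \frac{1}{15963} = \frac{25410}{5321}$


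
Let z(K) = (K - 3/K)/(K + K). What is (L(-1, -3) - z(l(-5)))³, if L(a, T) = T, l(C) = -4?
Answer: -1295029/32768 ≈ -39.521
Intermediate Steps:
z(K) = (K - 3/K)/(2*K) (z(K) = (K - 3/K)/((2*K)) = (K - 3/K)*(1/(2*K)) = (K - 3/K)/(2*K))
(L(-1, -3) - z(l(-5)))³ = (-3 - (-3 + (-4)²)/(2*(-4)²))³ = (-3 - (-3 + 16)/(2*16))³ = (-3 - 13/(2*16))³ = (-3 - 1*13/32)³ = (-3 - 13/32)³ = (-109/32)³ = -1295029/32768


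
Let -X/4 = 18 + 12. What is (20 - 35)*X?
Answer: 1800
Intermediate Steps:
X = -120 (X = -4*(18 + 12) = -4*30 = -120)
(20 - 35)*X = (20 - 35)*(-120) = -15*(-120) = 1800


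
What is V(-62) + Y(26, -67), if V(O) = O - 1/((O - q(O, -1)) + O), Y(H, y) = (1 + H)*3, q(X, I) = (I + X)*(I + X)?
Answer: 77768/4093 ≈ 19.000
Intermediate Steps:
q(X, I) = (I + X)**2
Y(H, y) = 3 + 3*H
V(O) = O - 1/(-(-1 + O)**2 + 2*O) (V(O) = O - 1/((O - (-1 + O)**2) + O) = O - 1/(-(-1 + O)**2 + 2*O))
V(-62) + Y(26, -67) = (1 - 62 + (-62)**3 - 4*(-62)**2)/(1 + (-62)**2 - 4*(-62)) + (3 + 3*26) = (1 - 62 - 238328 - 4*3844)/(1 + 3844 + 248) + (3 + 78) = (1 - 62 - 238328 - 15376)/4093 + 81 = (1/4093)*(-253765) + 81 = -253765/4093 + 81 = 77768/4093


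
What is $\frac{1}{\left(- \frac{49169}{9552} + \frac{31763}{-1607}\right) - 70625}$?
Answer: $- \frac{15350064}{1084480684759} \approx -1.4154 \cdot 10^{-5}$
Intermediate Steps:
$\frac{1}{\left(- \frac{49169}{9552} + \frac{31763}{-1607}\right) - 70625} = \frac{1}{\left(\left(-49169\right) \frac{1}{9552} + 31763 \left(- \frac{1}{1607}\right)\right) - 70625} = \frac{1}{\left(- \frac{49169}{9552} - \frac{31763}{1607}\right) - 70625} = \frac{1}{- \frac{382414759}{15350064} - 70625} = \frac{1}{- \frac{1084480684759}{15350064}} = - \frac{15350064}{1084480684759}$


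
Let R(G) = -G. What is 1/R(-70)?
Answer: 1/70 ≈ 0.014286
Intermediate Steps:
1/R(-70) = 1/(-1*(-70)) = 1/70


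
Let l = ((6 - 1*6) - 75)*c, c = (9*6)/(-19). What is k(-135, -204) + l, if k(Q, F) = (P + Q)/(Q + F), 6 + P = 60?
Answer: 458163/2147 ≈ 213.40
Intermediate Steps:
P = 54 (P = -6 + 60 = 54)
c = -54/19 (c = 54*(-1/19) = -54/19 ≈ -2.8421)
k(Q, F) = (54 + Q)/(F + Q) (k(Q, F) = (54 + Q)/(Q + F) = (54 + Q)/(F + Q))
l = 4050/19 (l = ((6 - 1*6) - 75)*(-54/19) = ((6 - 6) - 75)*(-54/19) = (0 - 75)*(-54/19) = -75*(-54/19) = 4050/19 ≈ 213.16)
k(-135, -204) + l = (54 - 135)/(-204 - 135) + 4050/19 = -81/(-339) + 4050/19 = -1/339*(-81) + 4050/19 = 27/113 + 4050/19 = 458163/2147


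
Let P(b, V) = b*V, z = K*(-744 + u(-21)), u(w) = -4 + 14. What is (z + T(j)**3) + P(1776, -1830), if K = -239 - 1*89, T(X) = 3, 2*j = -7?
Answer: -3009301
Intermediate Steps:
j = -7/2 (j = (1/2)*(-7) = -7/2 ≈ -3.5000)
u(w) = 10
K = -328 (K = -239 - 89 = -328)
z = 240752 (z = -328*(-744 + 10) = -328*(-734) = 240752)
P(b, V) = V*b
(z + T(j)**3) + P(1776, -1830) = (240752 + 3**3) - 1830*1776 = (240752 + 27) - 3250080 = 240779 - 3250080 = -3009301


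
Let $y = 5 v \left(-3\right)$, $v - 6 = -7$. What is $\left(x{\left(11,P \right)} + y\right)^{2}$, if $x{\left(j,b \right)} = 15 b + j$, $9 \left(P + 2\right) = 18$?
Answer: $676$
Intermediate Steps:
$v = -1$ ($v = 6 - 7 = -1$)
$P = 0$ ($P = -2 + \frac{1}{9} \cdot 18 = -2 + 2 = 0$)
$x{\left(j,b \right)} = j + 15 b$
$y = 15$ ($y = 5 \left(-1\right) \left(-3\right) = \left(-5\right) \left(-3\right) = 15$)
$\left(x{\left(11,P \right)} + y\right)^{2} = \left(\left(11 + 15 \cdot 0\right) + 15\right)^{2} = \left(\left(11 + 0\right) + 15\right)^{2} = \left(11 + 15\right)^{2} = 26^{2} = 676$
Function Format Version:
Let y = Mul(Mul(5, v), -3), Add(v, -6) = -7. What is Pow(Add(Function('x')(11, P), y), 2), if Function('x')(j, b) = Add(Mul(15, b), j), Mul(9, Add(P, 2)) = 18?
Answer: 676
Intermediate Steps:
v = -1 (v = Add(6, -7) = -1)
P = 0 (P = Add(-2, Mul(Rational(1, 9), 18)) = Add(-2, 2) = 0)
Function('x')(j, b) = Add(j, Mul(15, b))
y = 15 (y = Mul(Mul(5, -1), -3) = Mul(-5, -3) = 15)
Pow(Add(Function('x')(11, P), y), 2) = Pow(Add(Add(11, Mul(15, 0)), 15), 2) = Pow(Add(Add(11, 0), 15), 2) = Pow(Add(11, 15), 2) = Pow(26, 2) = 676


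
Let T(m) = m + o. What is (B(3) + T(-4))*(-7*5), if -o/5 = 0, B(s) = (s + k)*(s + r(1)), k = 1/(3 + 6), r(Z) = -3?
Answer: 140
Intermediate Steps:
k = 1/9 ≈ 0.11111
B(s) = (-3 + s)*(1/9 + s) (B(s) = (s + 1/9)*(s - 3) = (1/9 + s)*(-3 + s) = (-3 + s)*(1/9 + s))
o = 0 (o = -5*0 = 0)
T(m) = m (T(m) = m + 0 = m)
(B(3) + T(-4))*(-7*5) = ((-1/3 + 3**2 - 26/9*3) - 4)*(-7*5) = ((-1/3 + 9 - 26/3) - 4)*(-35) = (0 - 4)*(-35) = -4*(-35) = 140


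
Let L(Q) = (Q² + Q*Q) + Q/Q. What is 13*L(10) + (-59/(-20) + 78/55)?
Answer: 575821/220 ≈ 2617.4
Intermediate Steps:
L(Q) = 1 + 2*Q² (L(Q) = (Q² + Q²) + 1 = 2*Q² + 1 = 1 + 2*Q²)
13*L(10) + (-59/(-20) + 78/55) = 13*(1 + 2*10²) + (-59/(-20) + 78/55) = 13*(1 + 2*100) + (-59*(-1/20) + 78*(1/55)) = 13*(1 + 200) + (59/20 + 78/55) = 13*201 + 961/220 = 2613 + 961/220 = 575821/220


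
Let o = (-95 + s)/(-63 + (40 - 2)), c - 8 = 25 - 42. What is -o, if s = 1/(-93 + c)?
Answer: -9691/2550 ≈ -3.8004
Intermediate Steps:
c = -9 (c = 8 + (25 - 42) = 8 - 17 = -9)
s = -1/102 (s = 1/(-93 - 9) = 1/(-102) = -1/102 ≈ -0.0098039)
o = 9691/2550 (o = (-95 - 1/102)/(-63 + (40 - 2)) = -9691/(102*(-63 + 38)) = -9691/102/(-25) = -9691/102*(-1/25) = 9691/2550 ≈ 3.8004)
-o = -1*9691/2550 = -9691/2550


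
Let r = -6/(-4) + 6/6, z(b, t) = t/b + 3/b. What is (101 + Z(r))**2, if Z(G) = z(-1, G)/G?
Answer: 244036/25 ≈ 9761.4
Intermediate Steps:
z(b, t) = 3/b + t/b
r = 5/2 (r = -6*(-1/4) + 6*(1/6) = 3/2 + 1 = 5/2 ≈ 2.5000)
Z(G) = (-3 - G)/G (Z(G) = ((3 + G)/(-1))/G = (-(3 + G))/G = (-3 - G)/G)
(101 + Z(r))**2 = (101 + (-3 - 1*5/2)/(5/2))**2 = (101 + 2*(-3 - 5/2)/5)**2 = (101 + (2/5)*(-11/2))**2 = (101 - 11/5)**2 = (494/5)**2 = 244036/25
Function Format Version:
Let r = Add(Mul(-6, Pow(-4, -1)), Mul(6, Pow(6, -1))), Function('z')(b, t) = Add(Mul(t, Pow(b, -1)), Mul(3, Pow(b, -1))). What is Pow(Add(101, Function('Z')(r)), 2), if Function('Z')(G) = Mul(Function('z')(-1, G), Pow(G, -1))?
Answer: Rational(244036, 25) ≈ 9761.4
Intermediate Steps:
Function('z')(b, t) = Add(Mul(3, Pow(b, -1)), Mul(t, Pow(b, -1)))
r = Rational(5, 2) (r = Add(Mul(-6, Rational(-1, 4)), Mul(6, Rational(1, 6))) = Add(Rational(3, 2), 1) = Rational(5, 2) ≈ 2.5000)
Function('Z')(G) = Mul(Pow(G, -1), Add(-3, Mul(-1, G))) (Function('Z')(G) = Mul(Mul(Pow(-1, -1), Add(3, G)), Pow(G, -1)) = Mul(Mul(-1, Add(3, G)), Pow(G, -1)) = Mul(Add(-3, Mul(-1, G)), Pow(G, -1)) = Mul(Pow(G, -1), Add(-3, Mul(-1, G))))
Pow(Add(101, Function('Z')(r)), 2) = Pow(Add(101, Mul(Pow(Rational(5, 2), -1), Add(-3, Mul(-1, Rational(5, 2))))), 2) = Pow(Add(101, Mul(Rational(2, 5), Add(-3, Rational(-5, 2)))), 2) = Pow(Add(101, Mul(Rational(2, 5), Rational(-11, 2))), 2) = Pow(Add(101, Rational(-11, 5)), 2) = Pow(Rational(494, 5), 2) = Rational(244036, 25)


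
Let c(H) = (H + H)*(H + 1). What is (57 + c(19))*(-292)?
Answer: -238564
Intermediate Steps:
c(H) = 2*H*(1 + H) (c(H) = (2*H)*(1 + H) = 2*H*(1 + H))
(57 + c(19))*(-292) = (57 + 2*19*(1 + 19))*(-292) = (57 + 2*19*20)*(-292) = (57 + 760)*(-292) = 817*(-292) = -238564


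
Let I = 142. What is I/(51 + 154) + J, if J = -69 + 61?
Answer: -1498/205 ≈ -7.3073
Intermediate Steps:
J = -8
I/(51 + 154) + J = 142/(51 + 154) - 8 = 142/205 - 8 = -1498/205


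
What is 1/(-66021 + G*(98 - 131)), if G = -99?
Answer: -1/62754 ≈ -1.5935e-5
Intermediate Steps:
1/(-66021 + G*(98 - 131)) = 1/(-66021 - 99*(98 - 131)) = 1/(-66021 - 99*(-33)) = 1/(-66021 + 3267) = 1/(-62754) = -1/62754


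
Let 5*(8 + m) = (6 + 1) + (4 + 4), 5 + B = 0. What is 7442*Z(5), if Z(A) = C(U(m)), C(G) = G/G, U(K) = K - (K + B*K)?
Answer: 7442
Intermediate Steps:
B = -5 (B = -5 + 0 = -5)
m = -5 (m = -8 + ((6 + 1) + (4 + 4))/5 = -8 + (7 + 8)/5 = -8 + (⅕)*15 = -8 + 3 = -5)
U(K) = 5*K (U(K) = K - (K - 5*K) = K - (-4)*K = K + 4*K = 5*K)
C(G) = 1
Z(A) = 1
7442*Z(5) = 7442*1 = 7442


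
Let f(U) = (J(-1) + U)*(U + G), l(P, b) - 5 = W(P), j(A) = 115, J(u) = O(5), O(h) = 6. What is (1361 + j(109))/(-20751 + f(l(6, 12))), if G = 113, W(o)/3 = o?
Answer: -1476/16807 ≈ -0.087821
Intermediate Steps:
W(o) = 3*o
J(u) = 6
l(P, b) = 5 + 3*P
f(U) = (6 + U)*(113 + U) (f(U) = (6 + U)*(U + 113) = (6 + U)*(113 + U))
(1361 + j(109))/(-20751 + f(l(6, 12))) = (1361 + 115)/(-20751 + (678 + (5 + 3*6)² + 119*(5 + 3*6))) = 1476/(-20751 + (678 + (5 + 18)² + 119*(5 + 18))) = 1476/(-20751 + (678 + 23² + 119*23)) = 1476/(-20751 + (678 + 529 + 2737)) = 1476/(-20751 + 3944) = 1476/(-16807) = 1476*(-1/16807) = -1476/16807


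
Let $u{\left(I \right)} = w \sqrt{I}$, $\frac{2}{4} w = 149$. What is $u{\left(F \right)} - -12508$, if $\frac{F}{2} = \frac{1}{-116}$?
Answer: $12508 + \frac{149 i \sqrt{58}}{29} \approx 12508.0 + 39.129 i$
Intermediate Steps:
$w = 298$ ($w = 2 \cdot 149 = 298$)
$F = - \frac{1}{58}$ ($F = \frac{2}{-116} = 2 \left(- \frac{1}{116}\right) = - \frac{1}{58} \approx -0.017241$)
$u{\left(I \right)} = 298 \sqrt{I}$
$u{\left(F \right)} - -12508 = 298 \sqrt{- \frac{1}{58}} - -12508 = 298 \frac{i \sqrt{58}}{58} + 12508 = \frac{149 i \sqrt{58}}{29} + 12508 = 12508 + \frac{149 i \sqrt{58}}{29}$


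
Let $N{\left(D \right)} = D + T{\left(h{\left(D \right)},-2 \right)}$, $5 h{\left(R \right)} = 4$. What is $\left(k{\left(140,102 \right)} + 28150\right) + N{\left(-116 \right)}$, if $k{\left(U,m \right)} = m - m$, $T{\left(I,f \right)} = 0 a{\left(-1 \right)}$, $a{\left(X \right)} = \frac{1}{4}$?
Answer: $28034$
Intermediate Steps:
$a{\left(X \right)} = \frac{1}{4}$
$h{\left(R \right)} = \frac{4}{5}$ ($h{\left(R \right)} = \frac{1}{5} \cdot 4 = \frac{4}{5}$)
$T{\left(I,f \right)} = 0$ ($T{\left(I,f \right)} = 0 \cdot \frac{1}{4} = 0$)
$k{\left(U,m \right)} = 0$
$N{\left(D \right)} = D$ ($N{\left(D \right)} = D + 0 = D$)
$\left(k{\left(140,102 \right)} + 28150\right) + N{\left(-116 \right)} = \left(0 + 28150\right) - 116 = 28150 - 116 = 28034$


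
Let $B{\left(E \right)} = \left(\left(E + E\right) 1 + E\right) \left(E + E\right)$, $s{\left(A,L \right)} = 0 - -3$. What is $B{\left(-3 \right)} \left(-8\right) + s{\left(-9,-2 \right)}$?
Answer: $-429$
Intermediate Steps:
$s{\left(A,L \right)} = 3$ ($s{\left(A,L \right)} = 0 + 3 = 3$)
$B{\left(E \right)} = 6 E^{2}$ ($B{\left(E \right)} = \left(2 E 1 + E\right) 2 E = \left(2 E + E\right) 2 E = 3 E 2 E = 6 E^{2}$)
$B{\left(-3 \right)} \left(-8\right) + s{\left(-9,-2 \right)} = 6 \left(-3\right)^{2} \left(-8\right) + 3 = 6 \cdot 9 \left(-8\right) + 3 = 54 \left(-8\right) + 3 = -432 + 3 = -429$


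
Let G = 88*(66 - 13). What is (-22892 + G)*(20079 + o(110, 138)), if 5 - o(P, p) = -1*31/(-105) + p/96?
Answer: -7321191353/20 ≈ -3.6606e+8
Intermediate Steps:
G = 4664 (G = 88*53 = 4664)
o(P, p) = 494/105 - p/96 (o(P, p) = 5 - (-1*31/(-105) + p/96) = 5 - (-31*(-1/105) + p*(1/96)) = 5 - (31/105 + p/96) = 5 + (-31/105 - p/96) = 494/105 - p/96)
(-22892 + G)*(20079 + o(110, 138)) = (-22892 + 4664)*(20079 + (494/105 - 1/96*138)) = -18228*(20079 + (494/105 - 23/16)) = -18228*(20079 + 5489/1680) = -18228*33738209/1680 = -7321191353/20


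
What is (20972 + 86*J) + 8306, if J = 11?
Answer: 30224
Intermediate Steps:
(20972 + 86*J) + 8306 = (20972 + 86*11) + 8306 = (20972 + 946) + 8306 = 21918 + 8306 = 30224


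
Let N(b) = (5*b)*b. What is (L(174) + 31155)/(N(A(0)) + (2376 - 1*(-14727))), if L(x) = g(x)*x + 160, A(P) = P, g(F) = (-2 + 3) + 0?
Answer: 31489/17103 ≈ 1.8411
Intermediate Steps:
g(F) = 1 (g(F) = 1 + 0 = 1)
N(b) = 5*b²
L(x) = 160 + x (L(x) = 1*x + 160 = x + 160 = 160 + x)
(L(174) + 31155)/(N(A(0)) + (2376 - 1*(-14727))) = ((160 + 174) + 31155)/(5*0² + (2376 - 1*(-14727))) = (334 + 31155)/(5*0 + (2376 + 14727)) = 31489/(0 + 17103) = 31489/17103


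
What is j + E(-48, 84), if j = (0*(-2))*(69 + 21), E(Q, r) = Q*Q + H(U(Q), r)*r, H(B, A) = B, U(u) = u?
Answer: -1728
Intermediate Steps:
E(Q, r) = Q**2 + Q*r (E(Q, r) = Q*Q + Q*r = Q**2 + Q*r)
j = 0 (j = 0*90 = 0)
j + E(-48, 84) = 0 - 48*(-48 + 84) = 0 - 48*36 = 0 - 1728 = -1728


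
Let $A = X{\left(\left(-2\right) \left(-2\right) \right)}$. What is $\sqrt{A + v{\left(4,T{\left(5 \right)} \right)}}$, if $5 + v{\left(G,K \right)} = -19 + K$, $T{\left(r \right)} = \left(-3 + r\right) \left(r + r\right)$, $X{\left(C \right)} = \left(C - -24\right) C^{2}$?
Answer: $2 \sqrt{111} \approx 21.071$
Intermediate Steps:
$X{\left(C \right)} = C^{2} \left(24 + C\right)$ ($X{\left(C \right)} = \left(C + 24\right) C^{2} = \left(24 + C\right) C^{2} = C^{2} \left(24 + C\right)$)
$T{\left(r \right)} = 2 r \left(-3 + r\right)$ ($T{\left(r \right)} = \left(-3 + r\right) 2 r = 2 r \left(-3 + r\right)$)
$v{\left(G,K \right)} = -24 + K$ ($v{\left(G,K \right)} = -5 + \left(-19 + K\right) = -24 + K$)
$A = 448$ ($A = \left(\left(-2\right) \left(-2\right)\right)^{2} \left(24 - -4\right) = 4^{2} \left(24 + 4\right) = 16 \cdot 28 = 448$)
$\sqrt{A + v{\left(4,T{\left(5 \right)} \right)}} = \sqrt{448 - \left(24 - 10 \left(-3 + 5\right)\right)} = \sqrt{448 - \left(24 - 20\right)} = \sqrt{448 + \left(-24 + 20\right)} = \sqrt{448 - 4} = \sqrt{444} = 2 \sqrt{111}$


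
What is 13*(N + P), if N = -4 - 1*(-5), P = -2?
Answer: -13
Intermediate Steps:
N = 1 (N = -4 + 5 = 1)
13*(N + P) = 13*(1 - 2) = 13*(-1) = -13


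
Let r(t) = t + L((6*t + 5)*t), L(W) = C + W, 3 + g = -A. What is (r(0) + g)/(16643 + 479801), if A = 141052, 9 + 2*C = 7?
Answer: -35264/124111 ≈ -0.28413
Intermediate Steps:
C = -1 (C = -9/2 + (1/2)*7 = -9/2 + 7/2 = -1)
g = -141055 (g = -3 - 1*141052 = -3 - 141052 = -141055)
L(W) = -1 + W
r(t) = -1 + t + t*(5 + 6*t) (r(t) = t + (-1 + (6*t + 5)*t) = t + (-1 + (5 + 6*t)*t) = t + (-1 + t*(5 + 6*t)) = -1 + t + t*(5 + 6*t))
(r(0) + g)/(16643 + 479801) = ((-1 + 0 + 0*(5 + 6*0)) - 141055)/(16643 + 479801) = ((-1 + 0 + 0*(5 + 0)) - 141055)/496444 = ((-1 + 0 + 0*5) - 141055)*(1/496444) = ((-1 + 0 + 0) - 141055)*(1/496444) = (-1 - 141055)*(1/496444) = -141056*1/496444 = -35264/124111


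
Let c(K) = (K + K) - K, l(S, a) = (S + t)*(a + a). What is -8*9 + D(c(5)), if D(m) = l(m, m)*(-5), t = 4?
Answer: -522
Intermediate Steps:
l(S, a) = 2*a*(4 + S) (l(S, a) = (S + 4)*(a + a) = (4 + S)*(2*a) = 2*a*(4 + S))
c(K) = K (c(K) = 2*K - K = K)
D(m) = -10*m*(4 + m) (D(m) = (2*m*(4 + m))*(-5) = -10*m*(4 + m))
-8*9 + D(c(5)) = -8*9 - 10*5*(4 + 5) = -72 - 10*5*9 = -72 - 450 = -522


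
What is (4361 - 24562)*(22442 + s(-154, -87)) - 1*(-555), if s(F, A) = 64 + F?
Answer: -451532197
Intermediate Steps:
(4361 - 24562)*(22442 + s(-154, -87)) - 1*(-555) = (4361 - 24562)*(22442 + (64 - 154)) - 1*(-555) = -20201*(22442 - 90) + 555 = -20201*22352 + 555 = -451532752 + 555 = -451532197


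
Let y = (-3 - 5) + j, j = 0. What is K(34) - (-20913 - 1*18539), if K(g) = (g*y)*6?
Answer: 37820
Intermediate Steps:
y = -8 (y = (-3 - 5) + 0 = -8 + 0 = -8)
K(g) = -48*g (K(g) = (g*(-8))*6 = -8*g*6 = -48*g)
K(34) - (-20913 - 1*18539) = -48*34 - (-20913 - 1*18539) = -1632 - (-20913 - 18539) = -1632 - 1*(-39452) = -1632 + 39452 = 37820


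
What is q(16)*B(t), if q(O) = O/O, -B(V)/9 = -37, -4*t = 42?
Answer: 333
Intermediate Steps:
t = -21/2 (t = -¼*42 = -21/2 ≈ -10.500)
B(V) = 333 (B(V) = -9*(-37) = 333)
q(O) = 1
q(16)*B(t) = 1*333 = 333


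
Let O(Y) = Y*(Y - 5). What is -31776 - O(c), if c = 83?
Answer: -38250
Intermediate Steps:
O(Y) = Y*(-5 + Y)
-31776 - O(c) = -31776 - 83*(-5 + 83) = -31776 - 83*78 = -31776 - 1*6474 = -31776 - 6474 = -38250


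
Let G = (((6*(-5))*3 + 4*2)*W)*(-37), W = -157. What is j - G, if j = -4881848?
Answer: -4405510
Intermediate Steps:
G = -476338 (G = (((6*(-5))*3 + 4*2)*(-157))*(-37) = ((-30*3 + 8)*(-157))*(-37) = ((-90 + 8)*(-157))*(-37) = -82*(-157)*(-37) = 12874*(-37) = -476338)
j - G = -4881848 - 1*(-476338) = -4881848 + 476338 = -4405510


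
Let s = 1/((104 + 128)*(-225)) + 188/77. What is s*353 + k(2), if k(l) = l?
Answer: 3472212419/4019400 ≈ 863.86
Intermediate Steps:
s = 9813523/4019400 (s = -1/225/232 + 188*(1/77) = (1/232)*(-1/225) + 188/77 = -1/52200 + 188/77 = 9813523/4019400 ≈ 2.4415)
s*353 + k(2) = (9813523/4019400)*353 + 2 = 3464173619/4019400 + 2 = 3472212419/4019400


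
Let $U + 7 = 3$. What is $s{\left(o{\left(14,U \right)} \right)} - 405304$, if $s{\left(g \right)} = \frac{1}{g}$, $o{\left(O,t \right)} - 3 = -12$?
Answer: $- \frac{3647737}{9} \approx -4.053 \cdot 10^{5}$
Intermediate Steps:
$U = -4$ ($U = -7 + 3 = -4$)
$o{\left(O,t \right)} = -9$ ($o{\left(O,t \right)} = 3 - 12 = -9$)
$s{\left(o{\left(14,U \right)} \right)} - 405304 = \frac{1}{-9} - 405304 = - \frac{1}{9} - 405304 = - \frac{3647737}{9}$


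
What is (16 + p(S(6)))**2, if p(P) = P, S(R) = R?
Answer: 484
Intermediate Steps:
(16 + p(S(6)))**2 = (16 + 6)**2 = 22**2 = 484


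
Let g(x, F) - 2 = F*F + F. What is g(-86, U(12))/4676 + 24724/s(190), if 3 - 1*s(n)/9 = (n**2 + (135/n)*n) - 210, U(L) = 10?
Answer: -202294/3867219 ≈ -0.052310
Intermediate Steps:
g(x, F) = 2 + F + F**2 (g(x, F) = 2 + (F*F + F) = 2 + (F**2 + F) = 2 + (F + F**2) = 2 + F + F**2)
s(n) = 702 - 9*n**2 (s(n) = 27 - 9*((n**2 + (135/n)*n) - 210) = 27 - 9*((n**2 + 135) - 210) = 27 - 9*((135 + n**2) - 210) = 27 - 9*(-75 + n**2) = 27 + (675 - 9*n**2) = 702 - 9*n**2)
g(-86, U(12))/4676 + 24724/s(190) = (2 + 10 + 10**2)/4676 + 24724/(702 - 9*190**2) = (2 + 10 + 100)*(1/4676) + 24724/(702 - 9*36100) = 112*(1/4676) + 24724/(702 - 324900) = 4/167 + 24724/(-324198) = 4/167 + 24724*(-1/324198) = 4/167 - 1766/23157 = -202294/3867219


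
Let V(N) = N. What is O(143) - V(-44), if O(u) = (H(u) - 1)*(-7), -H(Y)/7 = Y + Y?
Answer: 14065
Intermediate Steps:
H(Y) = -14*Y (H(Y) = -7*(Y + Y) = -14*Y)
O(u) = 7 + 98*u (O(u) = (-14*u - 1)*(-7) = (-1 - 14*u)*(-7) = 7 + 98*u)
O(143) - V(-44) = (7 + 98*143) - 1*(-44) = (7 + 14014) + 44 = 14021 + 44 = 14065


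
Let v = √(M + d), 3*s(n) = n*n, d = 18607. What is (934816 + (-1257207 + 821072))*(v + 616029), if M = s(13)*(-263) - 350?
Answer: 307201957749 + 332454*√7743 ≈ 3.0723e+11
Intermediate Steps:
s(n) = n²/3 (s(n) = (n*n)/3 = n²/3)
M = -45497/3 (M = ((⅓)*13²)*(-263) - 350 = ((⅓)*169)*(-263) - 350 = (169/3)*(-263) - 350 = -44447/3 - 350 = -45497/3 ≈ -15166.)
v = 2*√7743/3 (v = √(-45497/3 + 18607) = √(10324/3) = 2*√7743/3 ≈ 58.663)
(934816 + (-1257207 + 821072))*(v + 616029) = (934816 + (-1257207 + 821072))*(2*√7743/3 + 616029) = (934816 - 436135)*(616029 + 2*√7743/3) = 498681*(616029 + 2*√7743/3) = 307201957749 + 332454*√7743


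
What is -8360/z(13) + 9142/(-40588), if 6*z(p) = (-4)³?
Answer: 31801703/40588 ≈ 783.52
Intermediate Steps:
z(p) = -32/3 (z(p) = (⅙)*(-4)³ = (⅙)*(-64) = -32/3)
-8360/z(13) + 9142/(-40588) = -8360/(-32/3) + 9142/(-40588) = -8360*(-3/32) + 9142*(-1/40588) = 3135/4 - 4571/20294 = 31801703/40588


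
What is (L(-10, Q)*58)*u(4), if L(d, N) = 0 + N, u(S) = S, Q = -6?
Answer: -1392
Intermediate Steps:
L(d, N) = N
(L(-10, Q)*58)*u(4) = -6*58*4 = -348*4 = -1392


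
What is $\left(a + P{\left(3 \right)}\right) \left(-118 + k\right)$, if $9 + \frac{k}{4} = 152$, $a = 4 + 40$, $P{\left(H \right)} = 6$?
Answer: $22700$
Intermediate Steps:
$a = 44$
$k = 572$ ($k = -36 + 4 \cdot 152 = -36 + 608 = 572$)
$\left(a + P{\left(3 \right)}\right) \left(-118 + k\right) = \left(44 + 6\right) \left(-118 + 572\right) = 50 \cdot 454 = 22700$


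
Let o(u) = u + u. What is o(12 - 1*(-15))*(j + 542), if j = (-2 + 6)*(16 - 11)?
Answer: 30348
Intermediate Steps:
o(u) = 2*u
j = 20 (j = 4*5 = 20)
o(12 - 1*(-15))*(j + 542) = (2*(12 - 1*(-15)))*(20 + 542) = (2*(12 + 15))*562 = (2*27)*562 = 54*562 = 30348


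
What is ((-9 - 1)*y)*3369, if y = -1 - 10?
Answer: 370590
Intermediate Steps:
y = -11
((-9 - 1)*y)*3369 = ((-9 - 1)*(-11))*3369 = -10*(-11)*3369 = 110*3369 = 370590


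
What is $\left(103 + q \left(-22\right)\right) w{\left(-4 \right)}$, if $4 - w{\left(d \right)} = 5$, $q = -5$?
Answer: $-213$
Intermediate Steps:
$w{\left(d \right)} = -1$ ($w{\left(d \right)} = 4 - 5 = -1$)
$\left(103 + q \left(-22\right)\right) w{\left(-4 \right)} = \left(103 - -110\right) \left(-1\right) = \left(103 + 110\right) \left(-1\right) = 213 \left(-1\right) = -213$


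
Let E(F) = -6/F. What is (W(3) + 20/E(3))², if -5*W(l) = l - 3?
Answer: 100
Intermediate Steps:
W(l) = ⅗ - l/5 (W(l) = -(l - 3)/5 = -(-3 + l)/5 = ⅗ - l/5)
(W(3) + 20/E(3))² = ((⅗ - ⅕*3) + 20/((-6/3)))² = ((⅗ - ⅗) + 20/((-6*⅓)))² = (0 + 20/(-2))² = (0 + 20*(-½))² = (0 - 10)² = (-10)² = 100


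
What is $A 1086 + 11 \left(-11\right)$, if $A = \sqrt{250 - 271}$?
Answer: $-121 + 1086 i \sqrt{21} \approx -121.0 + 4976.7 i$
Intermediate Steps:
$A = i \sqrt{21}$ ($A = \sqrt{-21} = i \sqrt{21} \approx 4.5826 i$)
$A 1086 + 11 \left(-11\right) = i \sqrt{21} \cdot 1086 + 11 \left(-11\right) = 1086 i \sqrt{21} - 121 = -121 + 1086 i \sqrt{21}$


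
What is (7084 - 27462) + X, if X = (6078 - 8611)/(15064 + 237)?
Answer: -311806311/15301 ≈ -20378.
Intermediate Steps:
X = -2533/15301 ≈ -0.16554
(7084 - 27462) + X = (7084 - 27462) - 2533/15301 = -20378 - 2533/15301 = -311806311/15301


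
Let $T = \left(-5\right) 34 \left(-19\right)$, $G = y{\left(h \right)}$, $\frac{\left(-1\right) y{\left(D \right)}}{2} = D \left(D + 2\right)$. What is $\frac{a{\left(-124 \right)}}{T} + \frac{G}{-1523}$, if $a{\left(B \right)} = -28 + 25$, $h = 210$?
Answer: $\frac{287594631}{4919290} \approx 58.463$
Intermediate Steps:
$y{\left(D \right)} = - 2 D \left(2 + D\right)$ ($y{\left(D \right)} = - 2 D \left(D + 2\right) = - 2 D \left(2 + D\right)$)
$G = -89040$ ($G = \left(-2\right) 210 \left(2 + 210\right) = \left(-2\right) 210 \cdot 212 = -89040$)
$T = 3230$ ($T = \left(-170\right) \left(-19\right) = 3230$)
$a{\left(B \right)} = -3$
$\frac{a{\left(-124 \right)}}{T} + \frac{G}{-1523} = - \frac{3}{3230} - \frac{89040}{-1523} = \left(-3\right) \frac{1}{3230} - - \frac{89040}{1523} = - \frac{3}{3230} + \frac{89040}{1523} = \frac{287594631}{4919290}$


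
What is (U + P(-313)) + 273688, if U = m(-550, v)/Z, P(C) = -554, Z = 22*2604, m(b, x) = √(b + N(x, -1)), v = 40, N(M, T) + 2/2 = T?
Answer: 273134 + I*√138/28644 ≈ 2.7313e+5 + 0.00041012*I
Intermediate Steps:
N(M, T) = -1 + T
m(b, x) = √(-2 + b) (m(b, x) = √(b + (-1 - 1)) = √(b - 2) = √(-2 + b))
Z = 57288
U = I*√138/28644 (U = √(-2 - 550)/57288 = √(-552)*(1/57288) = (2*I*√138)*(1/57288) = I*√138/28644 ≈ 0.00041012*I)
(U + P(-313)) + 273688 = (I*√138/28644 - 554) + 273688 = (-554 + I*√138/28644) + 273688 = 273134 + I*√138/28644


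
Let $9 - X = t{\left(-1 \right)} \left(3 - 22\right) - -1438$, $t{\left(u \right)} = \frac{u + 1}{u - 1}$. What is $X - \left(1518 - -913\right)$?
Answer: $-3860$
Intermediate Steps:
$t{\left(u \right)} = \frac{1 + u}{-1 + u}$
$X = -1429$ ($X = 9 - \left(\frac{1 - 1}{-1 - 1} \left(3 - 22\right) - -1438\right) = 9 - \left(\frac{1}{-2} \cdot 0 \left(-19\right) + 1438\right) = 9 - \left(\left(- \frac{1}{2}\right) 0 \left(-19\right) + 1438\right) = 9 - \left(0 \left(-19\right) + 1438\right) = 9 - \left(0 + 1438\right) = 9 - 1438 = -1429$)
$X - \left(1518 - -913\right) = -1429 - \left(1518 - -913\right) = -1429 - \left(1518 + 913\right) = -1429 - 2431 = -3860$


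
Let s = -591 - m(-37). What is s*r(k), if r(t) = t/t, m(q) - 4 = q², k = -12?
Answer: -1964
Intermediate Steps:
m(q) = 4 + q²
r(t) = 1
s = -1964 (s = -591 - (4 + (-37)²) = -591 - (4 + 1369) = -591 - 1*1373 = -591 - 1373 = -1964)
s*r(k) = -1964*1 = -1964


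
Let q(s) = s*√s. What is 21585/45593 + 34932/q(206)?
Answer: 21585/45593 + 8733*√206/10609 ≈ 12.288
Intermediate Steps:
q(s) = s^(3/2)
21585/45593 + 34932/q(206) = 21585/45593 + 34932/(206^(3/2)) = 21585*(1/45593) + 34932/((206*√206)) = 21585/45593 + 34932*(√206/42436) = 21585/45593 + 8733*√206/10609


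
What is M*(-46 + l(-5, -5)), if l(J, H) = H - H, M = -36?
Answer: 1656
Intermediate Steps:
l(J, H) = 0
M*(-46 + l(-5, -5)) = -36*(-46 + 0) = -36*(-46) = 1656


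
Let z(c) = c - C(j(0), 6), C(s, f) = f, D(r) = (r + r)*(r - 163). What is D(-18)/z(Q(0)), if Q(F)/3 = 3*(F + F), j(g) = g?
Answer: -1086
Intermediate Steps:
Q(F) = 18*F (Q(F) = 3*(3*(F + F)) = 3*(3*(2*F)) = 3*(6*F) = 18*F)
D(r) = 2*r*(-163 + r) (D(r) = (2*r)*(-163 + r) = 2*r*(-163 + r))
z(c) = -6 + c (z(c) = c - 1*6 = c - 6 = -6 + c)
D(-18)/z(Q(0)) = (2*(-18)*(-163 - 18))/(-6 + 18*0) = (2*(-18)*(-181))/(-6 + 0) = 6516/(-6) = 6516*(-⅙) = -1086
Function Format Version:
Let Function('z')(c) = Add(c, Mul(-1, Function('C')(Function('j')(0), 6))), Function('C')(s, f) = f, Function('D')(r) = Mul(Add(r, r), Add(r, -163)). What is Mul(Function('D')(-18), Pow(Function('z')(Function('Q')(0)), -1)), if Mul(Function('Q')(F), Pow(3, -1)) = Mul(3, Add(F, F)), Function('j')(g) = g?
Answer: -1086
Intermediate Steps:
Function('Q')(F) = Mul(18, F) (Function('Q')(F) = Mul(3, Mul(3, Add(F, F))) = Mul(3, Mul(3, Mul(2, F))) = Mul(3, Mul(6, F)) = Mul(18, F))
Function('D')(r) = Mul(2, r, Add(-163, r)) (Function('D')(r) = Mul(Mul(2, r), Add(-163, r)) = Mul(2, r, Add(-163, r)))
Function('z')(c) = Add(-6, c) (Function('z')(c) = Add(c, Mul(-1, 6)) = Add(c, -6) = Add(-6, c))
Mul(Function('D')(-18), Pow(Function('z')(Function('Q')(0)), -1)) = Mul(Mul(2, -18, Add(-163, -18)), Pow(Add(-6, Mul(18, 0)), -1)) = Mul(Mul(2, -18, -181), Pow(Add(-6, 0), -1)) = Mul(6516, Pow(-6, -1)) = Mul(6516, Rational(-1, 6)) = -1086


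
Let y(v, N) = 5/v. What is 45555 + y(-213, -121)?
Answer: 9703210/213 ≈ 45555.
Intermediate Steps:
45555 + y(-213, -121) = 45555 + 5/(-213) = 45555 + 5*(-1/213) = 45555 - 5/213 = 9703210/213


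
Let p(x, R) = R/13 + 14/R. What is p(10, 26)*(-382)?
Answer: -12606/13 ≈ -969.69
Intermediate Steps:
p(x, R) = 14/R + R/13 (p(x, R) = R*(1/13) + 14/R = R/13 + 14/R = 14/R + R/13)
p(10, 26)*(-382) = (14/26 + (1/13)*26)*(-382) = (14*(1/26) + 2)*(-382) = (7/13 + 2)*(-382) = (33/13)*(-382) = -12606/13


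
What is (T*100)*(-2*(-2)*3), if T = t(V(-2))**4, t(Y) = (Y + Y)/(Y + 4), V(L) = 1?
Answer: 768/25 ≈ 30.720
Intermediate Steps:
t(Y) = 2*Y/(4 + Y) (t(Y) = (2*Y)/(4 + Y) = 2*Y/(4 + Y))
T = 16/625 (T = (2*1/(4 + 1))**4 = (2*1/5)**4 = (2*1*(1/5))**4 = (2/5)**4 = 16/625 ≈ 0.025600)
(T*100)*(-2*(-2)*3) = ((16/625)*100)*(-2*(-2)*3) = 64*(4*3)/25 = (64/25)*12 = 768/25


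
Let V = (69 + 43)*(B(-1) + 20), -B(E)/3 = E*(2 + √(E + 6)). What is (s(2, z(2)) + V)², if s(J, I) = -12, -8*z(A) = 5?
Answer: 8974480 + 1948800*√5 ≈ 1.3332e+7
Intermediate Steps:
z(A) = -5/8 (z(A) = -⅛*5 = -5/8)
B(E) = -3*E*(2 + √(6 + E)) (B(E) = -3*E*(2 + √(E + 6)) = -3*E*(2 + √(6 + E)))
V = 2912 + 336*√5 (V = (69 + 43)*(-3*(-1)*(2 + √(6 - 1)) + 20) = 112*(-3*(-1)*(2 + √5) + 20) = 112*((6 + 3*√5) + 20) = 112*(26 + 3*√5) = 2912 + 336*√5 ≈ 3663.3)
(s(2, z(2)) + V)² = (-12 + (2912 + 336*√5))² = (2900 + 336*√5)²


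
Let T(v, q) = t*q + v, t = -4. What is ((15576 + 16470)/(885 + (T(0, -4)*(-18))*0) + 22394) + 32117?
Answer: 16091427/295 ≈ 54547.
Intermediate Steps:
T(v, q) = v - 4*q (T(v, q) = -4*q + v = v - 4*q)
((15576 + 16470)/(885 + (T(0, -4)*(-18))*0) + 22394) + 32117 = ((15576 + 16470)/(885 + ((0 - 4*(-4))*(-18))*0) + 22394) + 32117 = (32046/(885 + ((0 + 16)*(-18))*0) + 22394) + 32117 = (32046/(885 + (16*(-18))*0) + 22394) + 32117 = (32046/(885 - 288*0) + 22394) + 32117 = (32046/(885 + 0) + 22394) + 32117 = (32046/885 + 22394) + 32117 = (32046*(1/885) + 22394) + 32117 = (10682/295 + 22394) + 32117 = 6616912/295 + 32117 = 16091427/295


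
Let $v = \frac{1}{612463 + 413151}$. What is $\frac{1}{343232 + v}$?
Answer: $\frac{1025614}{352023544449} \approx 2.9135 \cdot 10^{-6}$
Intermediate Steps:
$v = \frac{1}{1025614} \approx 9.7503 \cdot 10^{-7}$
$\frac{1}{343232 + v} = \frac{1}{343232 + \frac{1}{1025614}} = \frac{1}{\frac{352023544449}{1025614}} = \frac{1025614}{352023544449}$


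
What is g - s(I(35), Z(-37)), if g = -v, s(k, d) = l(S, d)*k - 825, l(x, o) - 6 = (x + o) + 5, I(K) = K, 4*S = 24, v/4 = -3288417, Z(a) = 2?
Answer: 13153828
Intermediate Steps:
v = -13153668 (v = 4*(-3288417) = -13153668)
S = 6 (S = (1/4)*24 = 6)
l(x, o) = 11 + o + x (l(x, o) = 6 + ((x + o) + 5) = 6 + ((o + x) + 5) = 6 + (5 + o + x) = 11 + o + x)
s(k, d) = -825 + k*(17 + d) (s(k, d) = (11 + d + 6)*k - 825 = (17 + d)*k - 825 = k*(17 + d) - 825 = -825 + k*(17 + d))
g = 13153668 (g = -1*(-13153668) = 13153668)
g - s(I(35), Z(-37)) = 13153668 - (-825 + 35*(17 + 2)) = 13153668 - (-825 + 35*19) = 13153668 - (-825 + 665) = 13153668 - 1*(-160) = 13153668 + 160 = 13153828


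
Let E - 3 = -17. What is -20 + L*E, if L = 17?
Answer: -258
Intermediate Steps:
E = -14 (E = 3 - 17 = -14)
-20 + L*E = -20 + 17*(-14) = -20 - 238 = -258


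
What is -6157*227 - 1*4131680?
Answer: -5529319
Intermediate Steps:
-6157*227 - 1*4131680 = -1397639 - 4131680 = -5529319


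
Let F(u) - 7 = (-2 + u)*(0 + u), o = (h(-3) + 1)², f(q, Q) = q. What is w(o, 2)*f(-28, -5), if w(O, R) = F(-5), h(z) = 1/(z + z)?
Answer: -1176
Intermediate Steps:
h(z) = 1/(2*z)
o = 25/36 (o = ((½)/(-3) + 1)² = ((½)*(-⅓) + 1)² = (-⅙ + 1)² = (⅚)² = 25/36 ≈ 0.69444)
F(u) = 7 + u*(-2 + u) (F(u) = 7 + (-2 + u)*(0 + u) = 7 + (-2 + u)*u = 7 + u*(-2 + u))
w(O, R) = 42 (w(O, R) = 7 + (-5)² - 2*(-5) = 7 + 25 + 10 = 42)
w(o, 2)*f(-28, -5) = 42*(-28) = -1176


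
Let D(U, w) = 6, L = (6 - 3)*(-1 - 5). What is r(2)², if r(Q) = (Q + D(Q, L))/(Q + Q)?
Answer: 4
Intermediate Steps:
L = -18 (L = 3*(-6) = -18)
r(Q) = (6 + Q)/(2*Q) (r(Q) = (Q + 6)/(Q + Q) = (6 + Q)/((2*Q)) = (6 + Q)*(1/(2*Q)) = (6 + Q)/(2*Q))
r(2)² = ((½)*(6 + 2)/2)² = ((½)*(½)*8)² = 2² = 4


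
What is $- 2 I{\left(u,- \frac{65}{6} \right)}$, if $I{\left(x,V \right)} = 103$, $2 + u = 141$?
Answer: $-206$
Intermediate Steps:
$u = 139$ ($u = -2 + 141 = 139$)
$- 2 I{\left(u,- \frac{65}{6} \right)} = \left(-2\right) 103 = -206$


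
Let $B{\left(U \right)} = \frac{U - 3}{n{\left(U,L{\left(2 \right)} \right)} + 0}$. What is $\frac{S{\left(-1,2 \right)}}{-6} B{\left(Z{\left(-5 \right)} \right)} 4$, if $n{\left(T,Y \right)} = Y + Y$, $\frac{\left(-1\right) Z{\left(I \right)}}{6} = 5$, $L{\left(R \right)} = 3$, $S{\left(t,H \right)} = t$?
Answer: $- \frac{11}{3} \approx -3.6667$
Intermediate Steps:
$Z{\left(I \right)} = -30$ ($Z{\left(I \right)} = \left(-6\right) 5 = -30$)
$n{\left(T,Y \right)} = 2 Y$
$B{\left(U \right)} = - \frac{1}{2} + \frac{U}{6}$ ($B{\left(U \right)} = \frac{U - 3}{2 \cdot 3 + 0} = \frac{-3 + U}{6 + 0} = \frac{-3 + U}{6} = \left(-3 + U\right) \frac{1}{6} = - \frac{1}{2} + \frac{U}{6}$)
$\frac{S{\left(-1,2 \right)}}{-6} B{\left(Z{\left(-5 \right)} \right)} 4 = \frac{1}{-6} \left(-1\right) \left(- \frac{1}{2} + \frac{1}{6} \left(-30\right)\right) 4 = \left(- \frac{1}{6}\right) \left(-1\right) \left(- \frac{1}{2} - 5\right) 4 = \frac{\left(- \frac{11}{2}\right) 4}{6} = \frac{1}{6} \left(-22\right) = - \frac{11}{3}$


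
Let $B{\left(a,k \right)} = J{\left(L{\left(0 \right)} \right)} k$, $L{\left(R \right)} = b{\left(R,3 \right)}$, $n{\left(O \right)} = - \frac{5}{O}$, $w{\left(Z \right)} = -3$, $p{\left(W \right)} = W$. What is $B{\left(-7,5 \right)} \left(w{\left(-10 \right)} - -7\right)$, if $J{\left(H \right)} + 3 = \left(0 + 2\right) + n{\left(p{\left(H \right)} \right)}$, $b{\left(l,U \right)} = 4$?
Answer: $-45$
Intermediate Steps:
$L{\left(R \right)} = 4$
$J{\left(H \right)} = -1 - \frac{5}{H}$ ($J{\left(H \right)} = -3 + \left(\left(0 + 2\right) - \frac{5}{H}\right) = -3 + \left(2 - \frac{5}{H}\right) = -1 - \frac{5}{H}$)
$B{\left(a,k \right)} = - \frac{9 k}{4}$ ($B{\left(a,k \right)} = \frac{-5 - 4}{4} k = \frac{1}{4} \left(-9\right) k = - \frac{9 k}{4}$)
$B{\left(-7,5 \right)} \left(w{\left(-10 \right)} - -7\right) = \left(- \frac{9}{4}\right) 5 \left(-3 - -7\right) = - \frac{45 \left(-3 + 7\right)}{4} = \left(- \frac{45}{4}\right) 4 = -45$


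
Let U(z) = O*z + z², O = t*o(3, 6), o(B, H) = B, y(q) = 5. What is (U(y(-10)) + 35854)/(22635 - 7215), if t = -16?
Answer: 35639/15420 ≈ 2.3112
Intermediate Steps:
O = -48 (O = -16*3 = -48)
U(z) = z² - 48*z (U(z) = -48*z + z² = z² - 48*z)
(U(y(-10)) + 35854)/(22635 - 7215) = (5*(-48 + 5) + 35854)/(22635 - 7215) = (5*(-43) + 35854)/15420 = (-215 + 35854)*(1/15420) = 35639*(1/15420) = 35639/15420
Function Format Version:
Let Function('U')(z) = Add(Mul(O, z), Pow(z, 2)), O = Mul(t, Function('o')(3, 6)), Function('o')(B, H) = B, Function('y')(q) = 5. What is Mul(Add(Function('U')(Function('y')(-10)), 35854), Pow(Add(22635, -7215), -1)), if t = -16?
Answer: Rational(35639, 15420) ≈ 2.3112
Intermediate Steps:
O = -48 (O = Mul(-16, 3) = -48)
Function('U')(z) = Add(Pow(z, 2), Mul(-48, z)) (Function('U')(z) = Add(Mul(-48, z), Pow(z, 2)) = Add(Pow(z, 2), Mul(-48, z)))
Mul(Add(Function('U')(Function('y')(-10)), 35854), Pow(Add(22635, -7215), -1)) = Mul(Add(Mul(5, Add(-48, 5)), 35854), Pow(Add(22635, -7215), -1)) = Mul(Add(Mul(5, -43), 35854), Pow(15420, -1)) = Mul(Add(-215, 35854), Rational(1, 15420)) = Mul(35639, Rational(1, 15420)) = Rational(35639, 15420)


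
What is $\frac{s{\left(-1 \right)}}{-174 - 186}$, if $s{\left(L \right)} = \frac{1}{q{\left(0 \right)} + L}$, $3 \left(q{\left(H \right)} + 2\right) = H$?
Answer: $\frac{1}{1080} \approx 0.00092593$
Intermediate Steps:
$q{\left(H \right)} = -2 + \frac{H}{3}$
$s{\left(L \right)} = \frac{1}{-2 + L}$ ($s{\left(L \right)} = \frac{1}{\left(-2 + \frac{1}{3} \cdot 0\right) + L} = \frac{1}{\left(-2 + 0\right) + L} = \frac{1}{-2 + L}$)
$\frac{s{\left(-1 \right)}}{-174 - 186} = \frac{1}{\left(-2 - 1\right) \left(-174 - 186\right)} = \frac{1}{\left(-3\right) \left(-360\right)} = \left(- \frac{1}{3}\right) \left(- \frac{1}{360}\right) = \frac{1}{1080}$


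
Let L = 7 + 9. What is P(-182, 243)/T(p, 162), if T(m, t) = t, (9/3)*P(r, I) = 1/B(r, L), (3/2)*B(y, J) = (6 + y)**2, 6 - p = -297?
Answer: 1/10036224 ≈ 9.9639e-8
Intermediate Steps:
L = 16
p = 303 (p = 6 - 1*(-297) = 6 + 297 = 303)
B(y, J) = 2*(6 + y)**2/3
P(r, I) = 1/(2*(6 + r)**2) (P(r, I) = 1/(3*((2*(6 + r)**2/3))) = (3/(2*(6 + r)**2))/3 = 1/(2*(6 + r)**2))
P(-182, 243)/T(p, 162) = (1/(2*(6 - 182)**2))/162 = ((1/2)/(-176)**2)*(1/162) = ((1/2)*(1/30976))*(1/162) = (1/61952)*(1/162) = 1/10036224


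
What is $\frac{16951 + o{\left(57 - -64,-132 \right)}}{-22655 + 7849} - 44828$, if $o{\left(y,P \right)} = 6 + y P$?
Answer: $- \frac{663724353}{14806} \approx -44828.0$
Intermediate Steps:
$o{\left(y,P \right)} = 6 + P y$
$\frac{16951 + o{\left(57 - -64,-132 \right)}}{-22655 + 7849} - 44828 = \frac{16951 + \left(6 - 132 \left(57 - -64\right)\right)}{-22655 + 7849} - 44828 = \frac{16951 + \left(6 - 132 \left(57 + 64\right)\right)}{-14806} - 44828 = \left(16951 + \left(6 - 15972\right)\right) \left(- \frac{1}{14806}\right) - 44828 = \left(16951 - 15966\right) \left(- \frac{1}{14806}\right) - 44828 = 985 \left(- \frac{1}{14806}\right) - 44828 = - \frac{985}{14806} - 44828 = - \frac{663724353}{14806}$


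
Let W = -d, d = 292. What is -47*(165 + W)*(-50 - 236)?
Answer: -1707134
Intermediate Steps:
W = -292 (W = -1*292 = -292)
-47*(165 + W)*(-50 - 236) = -47*(165 - 292)*(-50 - 236) = -(-5969)*(-286) = -47*36322 = -1707134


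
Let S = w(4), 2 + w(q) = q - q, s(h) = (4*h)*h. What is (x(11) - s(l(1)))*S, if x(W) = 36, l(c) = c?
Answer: -64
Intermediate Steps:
s(h) = 4*h²
w(q) = -2 (w(q) = -2 + (q - q) = -2 + 0 = -2)
S = -2
(x(11) - s(l(1)))*S = (36 - 4*1²)*(-2) = (36 - 4)*(-2) = 32*(-2) = -64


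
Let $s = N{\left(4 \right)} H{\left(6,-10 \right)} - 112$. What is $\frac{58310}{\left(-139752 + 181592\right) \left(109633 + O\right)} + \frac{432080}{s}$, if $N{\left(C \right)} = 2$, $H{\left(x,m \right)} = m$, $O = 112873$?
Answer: $- \frac{9142077303787}{2792895312} \approx -3273.3$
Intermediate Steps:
$s = -132$ ($s = 2 \left(-10\right) - 112 = -20 - 112 = -132$)
$\frac{58310}{\left(-139752 + 181592\right) \left(109633 + O\right)} + \frac{432080}{s} = \frac{58310}{\left(-139752 + 181592\right) \left(109633 + 112873\right)} + \frac{432080}{-132} = \frac{58310}{41840 \cdot 222506} + 432080 \left(- \frac{1}{132}\right) = \frac{58310}{9309651040} - \frac{9820}{3} = 58310 \cdot \frac{1}{9309651040} - \frac{9820}{3} = \frac{5831}{930965104} - \frac{9820}{3} = - \frac{9142077303787}{2792895312}$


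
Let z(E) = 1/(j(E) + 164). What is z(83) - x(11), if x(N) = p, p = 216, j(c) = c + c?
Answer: -71279/330 ≈ -216.00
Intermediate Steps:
j(c) = 2*c
x(N) = 216
z(E) = 1/(164 + 2*E) (z(E) = 1/(2*E + 164) = 1/(164 + 2*E))
z(83) - x(11) = 1/(2*(82 + 83)) - 1*216 = (½)/165 - 216 = (½)*(1/165) - 216 = 1/330 - 216 = -71279/330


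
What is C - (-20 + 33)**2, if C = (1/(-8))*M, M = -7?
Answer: -1345/8 ≈ -168.13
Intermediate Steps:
C = 7/8 (C = (1/(-8))*(-7) = -1/8*1*(-7) = -1/8*(-7) = 7/8 ≈ 0.87500)
C - (-20 + 33)**2 = 7/8 - (-20 + 33)**2 = 7/8 - 1*13**2 = 7/8 - 1*169 = 7/8 - 169 = -1345/8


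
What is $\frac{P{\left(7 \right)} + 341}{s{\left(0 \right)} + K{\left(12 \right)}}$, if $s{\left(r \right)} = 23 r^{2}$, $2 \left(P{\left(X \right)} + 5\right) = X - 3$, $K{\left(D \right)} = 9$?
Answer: $\frac{338}{9} \approx 37.556$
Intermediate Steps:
$P{\left(X \right)} = - \frac{13}{2} + \frac{X}{2}$ ($P{\left(X \right)} = -5 + \frac{X - 3}{2} = -5 + \frac{-3 + X}{2} = -5 + \left(- \frac{3}{2} + \frac{X}{2}\right) = - \frac{13}{2} + \frac{X}{2}$)
$\frac{P{\left(7 \right)} + 341}{s{\left(0 \right)} + K{\left(12 \right)}} = \frac{\left(- \frac{13}{2} + \frac{1}{2} \cdot 7\right) + 341}{23 \cdot 0^{2} + 9} = \frac{\left(- \frac{13}{2} + \frac{7}{2}\right) + 341}{23 \cdot 0 + 9} = \frac{-3 + 341}{0 + 9} = \frac{338}{9}$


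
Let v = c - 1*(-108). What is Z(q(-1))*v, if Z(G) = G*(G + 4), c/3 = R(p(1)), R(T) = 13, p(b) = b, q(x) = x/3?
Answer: -539/3 ≈ -179.67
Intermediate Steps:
q(x) = x/3 (q(x) = x*(⅓) = x/3)
c = 39 (c = 3*13 = 39)
v = 147 (v = 39 - 1*(-108) = 39 + 108 = 147)
Z(G) = G*(4 + G)
Z(q(-1))*v = (((⅓)*(-1))*(4 + (⅓)*(-1)))*147 = -(4 - ⅓)/3*147 = -⅓*11/3*147 = -11/9*147 = -539/3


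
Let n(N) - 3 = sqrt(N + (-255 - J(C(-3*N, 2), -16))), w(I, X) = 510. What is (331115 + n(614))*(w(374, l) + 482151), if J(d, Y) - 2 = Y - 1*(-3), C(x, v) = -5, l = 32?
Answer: 159817744998 + 482661*sqrt(370) ≈ 1.5983e+11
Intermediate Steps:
J(d, Y) = 5 + Y (J(d, Y) = 2 + (Y - 1*(-3)) = 2 + (Y + 3) = 2 + (3 + Y) = 5 + Y)
n(N) = 3 + sqrt(-244 + N) (n(N) = 3 + sqrt(N + (-255 - (5 - 16))) = 3 + sqrt(N + (-255 - 1*(-11))) = 3 + sqrt(N + (-255 + 11)) = 3 + sqrt(N - 244) = 3 + sqrt(-244 + N))
(331115 + n(614))*(w(374, l) + 482151) = (331115 + (3 + sqrt(-244 + 614)))*(510 + 482151) = (331115 + (3 + sqrt(370)))*482661 = (331118 + sqrt(370))*482661 = 159817744998 + 482661*sqrt(370)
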